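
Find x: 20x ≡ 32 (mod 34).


GCD(20, 34) = 2 divides 32
Divide: 10x ≡ 16 (mod 17)
x ≡ 5 (mod 17)


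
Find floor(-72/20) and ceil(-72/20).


-72/20 = -3.6000
floor = -4
ceil = -3

floor = -4, ceil = -3


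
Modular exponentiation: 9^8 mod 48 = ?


9^1 mod 48 = 9
9^2 mod 48 = 33
9^3 mod 48 = 9
9^4 mod 48 = 33
9^5 mod 48 = 9
9^6 mod 48 = 33
9^7 mod 48 = 9
9^8 mod 48 = 33


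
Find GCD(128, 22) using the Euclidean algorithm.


128 = 5 * 22 + 18
22 = 1 * 18 + 4
18 = 4 * 4 + 2
4 = 2 * 2 + 0
GCD = 2


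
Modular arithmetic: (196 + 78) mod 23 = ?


196 + 78 = 274
274 mod 23 = 21


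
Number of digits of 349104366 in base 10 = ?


349104366 has 9 digits in base 10
floor(log10(349104366)) + 1 = floor(8.5430) + 1 = 9

9 digits (base 10)


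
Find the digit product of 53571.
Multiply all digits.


5 × 3 × 5 × 7 × 1 = 525


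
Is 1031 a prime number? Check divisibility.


Check divisors up to sqrt(1031) = 32.1092
No divisors found.
1031 is prime.

Yes, 1031 is prime


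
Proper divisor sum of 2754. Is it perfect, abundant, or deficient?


Proper divisors: 1, 2, 3, 6, 9, 17, 18, 27, 34, 51, 54, 81, 102, 153, 162, 306, 459, 918, 1377
Sum = 1 + 2 + 3 + 6 + 9 + 17 + 18 + 27 + 34 + 51 + 54 + 81 + 102 + 153 + 162 + 306 + 459 + 918 + 1377 = 3780
3780 > 2754 → abundant

s(2754) = 3780 (abundant)


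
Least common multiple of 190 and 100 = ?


GCD(190, 100) = 10
LCM = 190*100/10 = 19000/10 = 1900

LCM = 1900


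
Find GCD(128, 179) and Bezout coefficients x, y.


Tabular extended Euclidean (each row: r = 128*s + 179*t):
r=128, s=1, t=0
r=179, s=0, t=1
q=0: r=128, s=1, t=0   [128*(1) + 179*(0) = 128]
q=1: r=51, s=-1, t=1   [128*(-1) + 179*(1) = 51]
q=2: r=26, s=3, t=-2   [128*(3) + 179*(-2) = 26]
q=1: r=25, s=-4, t=3   [128*(-4) + 179*(3) = 25]
q=1: r=1, s=7, t=-5   [128*(7) + 179*(-5) = 1]
q=25: r=0, s=-179, t=128   [128*(-179) + 179*(128) = 0]
GCD = 1; from the row with r=1: x=7, y=-5
Check: 128*(7) + 179*(-5) = 896 - 895 = 1

GCD = 1, x = 7, y = -5


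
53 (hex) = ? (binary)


53 (base 16) = 83 (decimal)
83 (decimal) = 1010011 (base 2)


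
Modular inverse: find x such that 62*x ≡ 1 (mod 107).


Use the extended Euclidean algorithm on (107, 62); each row r = 107*s + 62*t:
r=107, s=1, t=0
r=62, s=0, t=1
q=1: r=45, s=1, t=-1   [107*(1) + 62*(-1) = 45]
q=1: r=17, s=-1, t=2   [107*(-1) + 62*(2) = 17]
q=2: r=11, s=3, t=-5   [107*(3) + 62*(-5) = 11]
q=1: r=6, s=-4, t=7   [107*(-4) + 62*(7) = 6]
q=1: r=5, s=7, t=-12   [107*(7) + 62*(-12) = 5]
q=1: r=1, s=-11, t=19   [107*(-11) + 62*(19) = 1]
q=5: r=0, s=62, t=-107   [107*(62) + 62*(-107) = 0]
GCD = 1 with t = 19, so 62*(19) ≡ 1 (mod 107)
Inverse = 19 mod 107 = 19
Check: 62 * 19 = 1178 ≡ 1 (mod 107)

62^(-1) ≡ 19 (mod 107)


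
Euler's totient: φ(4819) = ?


4819 = 61 × 79
Prime factors: 61, 79
φ(4819) = 4819 × (1-1/61) × (1-1/79)
= 4819 × 60/61 × 78/79 = 4680

φ(4819) = 4680


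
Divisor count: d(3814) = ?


3814 = 2^1 × 1907^1
d(3814) = (1+1) × (1+1) = 4

4 divisors


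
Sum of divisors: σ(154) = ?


Divisors of 154: 1, 2, 7, 11, 14, 22, 77, 154
Sum = 1 + 2 + 7 + 11 + 14 + 22 + 77 + 154 = 288

σ(154) = 288


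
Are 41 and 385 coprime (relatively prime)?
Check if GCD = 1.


Euclidean algorithm:
385 = 9 * 41 + 16
41 = 2 * 16 + 9
16 = 1 * 9 + 7
9 = 1 * 7 + 2
7 = 3 * 2 + 1
2 = 2 * 1 + 0
GCD(41, 385) = 1

Yes, coprime (GCD = 1)


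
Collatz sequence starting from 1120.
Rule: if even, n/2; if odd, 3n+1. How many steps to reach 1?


1120 → 560 → 280 → 140 → 70 → 35 → 106 → 53 → 160 → 80 → 40 → 20 → 10 → 5 → 16 → 8 → 4 → 2 → 1
Total steps = 18

18 steps


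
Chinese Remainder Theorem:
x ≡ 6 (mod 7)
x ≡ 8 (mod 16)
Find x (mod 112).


M = 7*16 = 112
M1 = M/7 = 16, M2 = M/16 = 7
M1^(-1) mod 7 = 4, M2^(-1) mod 16 = 7
x = 6*16*4 + 8*7*7 = 776
776 mod 112 = 104
Check: 104 mod 7 = 6 ✓, 104 mod 16 = 8 ✓

x ≡ 104 (mod 112)


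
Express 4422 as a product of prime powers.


4422 / 2 = 2211
2211 / 3 = 737
737 / 11 = 67
67 / 67 = 1
4422 = 2 × 3 × 11 × 67


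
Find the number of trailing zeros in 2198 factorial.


floor(2198/5) = 439
floor(2198/25) = 87
floor(2198/125) = 17
floor(2198/625) = 3
Total = 546

546 trailing zeros


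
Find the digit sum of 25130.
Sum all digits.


2 + 5 + 1 + 3 + 0 = 11


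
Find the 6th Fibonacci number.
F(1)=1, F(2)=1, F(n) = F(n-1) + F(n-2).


Sequence: 1, 1, 2, 3, 5, 8
F(6) = 8


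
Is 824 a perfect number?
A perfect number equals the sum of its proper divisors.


Proper divisors of 824: 1, 2, 4, 8, 103, 206, 412
Sum = 1 + 2 + 4 + 8 + 103 + 206 + 412 = 736

No, 824 is not perfect (736 ≠ 824)


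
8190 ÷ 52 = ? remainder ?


8190 = 52 * 157 + 26
Check: 8164 + 26 = 8190

q = 157, r = 26


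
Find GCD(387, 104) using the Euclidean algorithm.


387 = 3 * 104 + 75
104 = 1 * 75 + 29
75 = 2 * 29 + 17
29 = 1 * 17 + 12
17 = 1 * 12 + 5
12 = 2 * 5 + 2
5 = 2 * 2 + 1
2 = 2 * 1 + 0
GCD = 1


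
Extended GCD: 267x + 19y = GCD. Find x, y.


Tabular extended Euclidean (each row: r = 267*s + 19*t):
r=267, s=1, t=0
r=19, s=0, t=1
q=14: r=1, s=1, t=-14   [267*(1) + 19*(-14) = 1]
q=19: r=0, s=-19, t=267   [267*(-19) + 19*(267) = 0]
GCD = 1; from the row with r=1: x=1, y=-14
Check: 267*(1) + 19*(-14) = 267 - 266 = 1

GCD = 1, x = 1, y = -14


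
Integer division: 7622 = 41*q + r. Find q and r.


7622 = 41 * 185 + 37
Check: 7585 + 37 = 7622

q = 185, r = 37


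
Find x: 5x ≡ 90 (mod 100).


GCD(5, 100) = 5 divides 90
Divide: 1x ≡ 18 (mod 20)
x ≡ 18 (mod 20)


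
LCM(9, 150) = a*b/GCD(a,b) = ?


GCD(9, 150) = 3
LCM = 9*150/3 = 1350/3 = 450

LCM = 450


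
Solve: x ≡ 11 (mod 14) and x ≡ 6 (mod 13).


M = 14*13 = 182
M1 = M/14 = 13, M2 = M/13 = 14
M1^(-1) mod 14 = 13, M2^(-1) mod 13 = 1
x = 11*13*13 + 6*14*1 = 1943
1943 mod 182 = 123
Check: 123 mod 14 = 11 ✓, 123 mod 13 = 6 ✓

x ≡ 123 (mod 182)


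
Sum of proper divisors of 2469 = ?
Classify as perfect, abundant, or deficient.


Proper divisors: 1, 3, 823
Sum = 1 + 3 + 823 = 827
827 < 2469 → deficient

s(2469) = 827 (deficient)


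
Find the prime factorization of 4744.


4744 / 2 = 2372
2372 / 2 = 1186
1186 / 2 = 593
593 / 593 = 1
4744 = 2^3 × 593


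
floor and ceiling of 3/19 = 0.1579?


3/19 = 0.1579
floor = 0
ceil = 1

floor = 0, ceil = 1


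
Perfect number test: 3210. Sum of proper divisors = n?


Proper divisors of 3210: 1, 2, 3, 5, 6, 10, 15, 30, 107, 214, 321, 535, 642, 1070, 1605
Sum = 1 + 2 + 3 + 5 + 6 + 10 + 15 + 30 + 107 + 214 + 321 + 535 + 642 + 1070 + 1605 = 4566

No, 3210 is not perfect (4566 ≠ 3210)


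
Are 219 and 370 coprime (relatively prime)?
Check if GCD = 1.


Euclidean algorithm:
370 = 1 * 219 + 151
219 = 1 * 151 + 68
151 = 2 * 68 + 15
68 = 4 * 15 + 8
15 = 1 * 8 + 7
8 = 1 * 7 + 1
7 = 7 * 1 + 0
GCD(219, 370) = 1

Yes, coprime (GCD = 1)


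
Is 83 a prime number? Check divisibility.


Check divisors up to sqrt(83) = 9.1104
No divisors found.
83 is prime.

Yes, 83 is prime


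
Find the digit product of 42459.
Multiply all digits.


4 × 2 × 4 × 5 × 9 = 1440


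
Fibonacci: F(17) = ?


Sequence: 1, 1, 2, 3, 5, 8, 13, 21, 34, 55, 89, 144, 233, 377, 610, 987, 1597
F(17) = 1597


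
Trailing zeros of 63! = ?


floor(63/5) = 12
floor(63/25) = 2
Total = 14

14 trailing zeros


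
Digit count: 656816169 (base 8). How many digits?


656816169 in base 8 = 4711434051
Number of digits = 10

10 digits (base 8)


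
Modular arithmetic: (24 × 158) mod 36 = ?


24 × 158 = 3792
3792 mod 36 = 12


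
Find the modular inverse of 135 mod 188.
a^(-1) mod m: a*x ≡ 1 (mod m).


Use the extended Euclidean algorithm on (188, 135); each row r = 188*s + 135*t:
r=188, s=1, t=0
r=135, s=0, t=1
q=1: r=53, s=1, t=-1   [188*(1) + 135*(-1) = 53]
q=2: r=29, s=-2, t=3   [188*(-2) + 135*(3) = 29]
q=1: r=24, s=3, t=-4   [188*(3) + 135*(-4) = 24]
q=1: r=5, s=-5, t=7   [188*(-5) + 135*(7) = 5]
q=4: r=4, s=23, t=-32   [188*(23) + 135*(-32) = 4]
q=1: r=1, s=-28, t=39   [188*(-28) + 135*(39) = 1]
q=4: r=0, s=135, t=-188   [188*(135) + 135*(-188) = 0]
GCD = 1 with t = 39, so 135*(39) ≡ 1 (mod 188)
Inverse = 39 mod 188 = 39
Check: 135 * 39 = 5265 ≡ 1 (mod 188)

135^(-1) ≡ 39 (mod 188)


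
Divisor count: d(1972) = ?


1972 = 2^2 × 17^1 × 29^1
d(1972) = (2+1) × (1+1) × (1+1) = 12

12 divisors


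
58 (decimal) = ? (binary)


58 (base 10) = 58 (decimal)
58 (decimal) = 111010 (base 2)


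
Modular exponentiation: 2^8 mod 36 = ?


2^1 mod 36 = 2
2^2 mod 36 = 4
2^3 mod 36 = 8
2^4 mod 36 = 16
2^5 mod 36 = 32
2^6 mod 36 = 28
2^7 mod 36 = 20
2^8 mod 36 = 4


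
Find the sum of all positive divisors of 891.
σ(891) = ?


Divisors of 891: 1, 3, 9, 11, 27, 33, 81, 99, 297, 891
Sum = 1 + 3 + 9 + 11 + 27 + 33 + 81 + 99 + 297 + 891 = 1452

σ(891) = 1452


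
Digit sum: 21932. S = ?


2 + 1 + 9 + 3 + 2 = 17


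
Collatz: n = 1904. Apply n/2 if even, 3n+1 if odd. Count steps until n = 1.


1904 → 952 → 476 → 238 → 119 → 358 → 179 → 538 → 269 → 808 → 404 → 202 → 101 → 304 → 152 → 76 → 38 → 19 → 58 → 29 → 88 → 44 → 22 → 11 → 34 → 17 → 52 → 26 → 13 → 40 → 20 → 10 → 5 → 16 → 8 → 4 → 2 → 1
Total steps = 37

37 steps


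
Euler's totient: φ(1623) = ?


1623 = 3 × 541
Prime factors: 3, 541
φ(1623) = 1623 × (1-1/3) × (1-1/541)
= 1623 × 2/3 × 540/541 = 1080

φ(1623) = 1080


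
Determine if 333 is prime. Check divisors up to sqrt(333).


333 / 3 = 111 (exact division)
333 is NOT prime.

No, 333 is not prime


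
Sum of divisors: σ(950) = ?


Divisors of 950: 1, 2, 5, 10, 19, 25, 38, 50, 95, 190, 475, 950
Sum = 1 + 2 + 5 + 10 + 19 + 25 + 38 + 50 + 95 + 190 + 475 + 950 = 1860

σ(950) = 1860


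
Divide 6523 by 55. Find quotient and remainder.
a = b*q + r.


6523 = 55 * 118 + 33
Check: 6490 + 33 = 6523

q = 118, r = 33


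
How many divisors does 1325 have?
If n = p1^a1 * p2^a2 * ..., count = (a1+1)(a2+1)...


1325 = 5^2 × 53^1
d(1325) = (2+1) × (1+1) = 6

6 divisors


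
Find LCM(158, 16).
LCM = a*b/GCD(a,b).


GCD(158, 16) = 2
LCM = 158*16/2 = 2528/2 = 1264

LCM = 1264


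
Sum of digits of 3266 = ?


3 + 2 + 6 + 6 = 17


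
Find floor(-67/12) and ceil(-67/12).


-67/12 = -5.5833
floor = -6
ceil = -5

floor = -6, ceil = -5


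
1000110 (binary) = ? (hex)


1000110 (base 2) = 70 (decimal)
70 (decimal) = 46 (base 16)


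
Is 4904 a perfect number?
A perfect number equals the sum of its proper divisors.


Proper divisors of 4904: 1, 2, 4, 8, 613, 1226, 2452
Sum = 1 + 2 + 4 + 8 + 613 + 1226 + 2452 = 4306

No, 4904 is not perfect (4306 ≠ 4904)


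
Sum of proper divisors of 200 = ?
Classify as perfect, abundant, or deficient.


Proper divisors: 1, 2, 4, 5, 8, 10, 20, 25, 40, 50, 100
Sum = 1 + 2 + 4 + 5 + 8 + 10 + 20 + 25 + 40 + 50 + 100 = 265
265 > 200 → abundant

s(200) = 265 (abundant)


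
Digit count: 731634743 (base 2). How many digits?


731634743 in base 2 = 101011100110111101110000110111
Number of digits = 30

30 digits (base 2)


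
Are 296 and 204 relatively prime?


Euclidean algorithm:
296 = 1 * 204 + 92
204 = 2 * 92 + 20
92 = 4 * 20 + 12
20 = 1 * 12 + 8
12 = 1 * 8 + 4
8 = 2 * 4 + 0
GCD(296, 204) = 4

No, not coprime (GCD = 4)


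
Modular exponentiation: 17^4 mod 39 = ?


17^1 mod 39 = 17
17^2 mod 39 = 16
17^3 mod 39 = 38
17^4 mod 39 = 22


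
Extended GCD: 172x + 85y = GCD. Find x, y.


Tabular extended Euclidean (each row: r = 172*s + 85*t):
r=172, s=1, t=0
r=85, s=0, t=1
q=2: r=2, s=1, t=-2   [172*(1) + 85*(-2) = 2]
q=42: r=1, s=-42, t=85   [172*(-42) + 85*(85) = 1]
q=2: r=0, s=85, t=-172   [172*(85) + 85*(-172) = 0]
GCD = 1; from the row with r=1: x=-42, y=85
Check: 172*(-42) + 85*(85) = -7224 + 7225 = 1

GCD = 1, x = -42, y = 85


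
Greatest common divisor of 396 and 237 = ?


396 = 1 * 237 + 159
237 = 1 * 159 + 78
159 = 2 * 78 + 3
78 = 26 * 3 + 0
GCD = 3


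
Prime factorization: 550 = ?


550 / 2 = 275
275 / 5 = 55
55 / 5 = 11
11 / 11 = 1
550 = 2 × 5^2 × 11


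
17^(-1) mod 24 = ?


Use the extended Euclidean algorithm on (24, 17); each row r = 24*s + 17*t:
r=24, s=1, t=0
r=17, s=0, t=1
q=1: r=7, s=1, t=-1   [24*(1) + 17*(-1) = 7]
q=2: r=3, s=-2, t=3   [24*(-2) + 17*(3) = 3]
q=2: r=1, s=5, t=-7   [24*(5) + 17*(-7) = 1]
q=3: r=0, s=-17, t=24   [24*(-17) + 17*(24) = 0]
GCD = 1 with t = -7, so 17*(-7) ≡ 1 (mod 24)
Inverse = -7 mod 24 = 17
Check: 17 * 17 = 289 ≡ 1 (mod 24)

17^(-1) ≡ 17 (mod 24)


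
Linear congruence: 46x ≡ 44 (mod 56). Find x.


GCD(46, 56) = 2 divides 44
Divide: 23x ≡ 22 (mod 28)
x ≡ 18 (mod 28)


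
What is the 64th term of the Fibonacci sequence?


Sequence: 1, 1, 2, 3, 5, 8, 13, 21, 34, 55, 89, 144, 233, 377, 610, 987, 1597, 2584, 4181, 6765, 10946, 17711, 28657, 46368, 75025, 121393, 196418, 317811, 514229, 832040, 1346269, 2178309, 3524578, 5702887, 9227465, 14930352, 24157817, 39088169, 63245986, 102334155, 165580141, 267914296, 433494437, 701408733, 1134903170, 1836311903, 2971215073, 4807526976, 7778742049, 12586269025, 20365011074, 32951280099, 53316291173, 86267571272, 139583862445, 225851433717, 365435296162, 591286729879, 956722026041, 1548008755920, 2504730781961, 4052739537881, 6557470319842, 10610209857723
F(64) = 10610209857723


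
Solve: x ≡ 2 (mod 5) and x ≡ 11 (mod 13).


M = 5*13 = 65
M1 = M/5 = 13, M2 = M/13 = 5
M1^(-1) mod 5 = 2, M2^(-1) mod 13 = 8
x = 2*13*2 + 11*5*8 = 492
492 mod 65 = 37
Check: 37 mod 5 = 2 ✓, 37 mod 13 = 11 ✓

x ≡ 37 (mod 65)


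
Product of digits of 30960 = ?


3 × 0 × 9 × 6 × 0 = 0


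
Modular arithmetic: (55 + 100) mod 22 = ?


55 + 100 = 155
155 mod 22 = 1


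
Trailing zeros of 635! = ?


floor(635/5) = 127
floor(635/25) = 25
floor(635/125) = 5
floor(635/625) = 1
Total = 158

158 trailing zeros


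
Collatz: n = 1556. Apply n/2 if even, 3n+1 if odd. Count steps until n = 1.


1556 → 778 → 389 → 1168 → 584 → 292 → 146 → 73 → 220 → 110 → 55 → 166 → 83 → 250 → 125 → 376 → 188 → 94 → 47 → 142 → 71 → 214 → 107 → 322 → 161 → 484 → 242 → 121 → 364 → 182 → 91 → 274 → 137 → 412 → 206 → 103 → 310 → 155 → 466 → 233 → 700 → 350 → 175 → 526 → 263 → 790 → 395 → 1186 → 593 → 1780 → 890 → 445 → 1336 → 668 → 334 → 167 → 502 → 251 → 754 → 377 → 1132 → 566 → 283 → 850 → 425 → 1276 → 638 → 319 → 958 → 479 → 1438 → 719 → 2158 → 1079 → 3238 → 1619 → 4858 → 2429 → 7288 → 3644 → 1822 → 911 → 2734 → 1367 → 4102 → 2051 → 6154 → 3077 → 9232 → 4616 → 2308 → 1154 → 577 → 1732 → 866 → 433 → 1300 → 650 → 325 → 976 → 488 → 244 → 122 → 61 → 184 → 92 → 46 → 23 → 70 → 35 → 106 → 53 → 160 → 80 → 40 → 20 → 10 → 5 → 16 → 8 → 4 → 2 → 1
Total steps = 122

122 steps


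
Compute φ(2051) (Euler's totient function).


2051 = 7 × 293
Prime factors: 7, 293
φ(2051) = 2051 × (1-1/7) × (1-1/293)
= 2051 × 6/7 × 292/293 = 1752

φ(2051) = 1752


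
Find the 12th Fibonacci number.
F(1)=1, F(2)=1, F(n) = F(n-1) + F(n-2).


Sequence: 1, 1, 2, 3, 5, 8, 13, 21, 34, 55, 89, 144
F(12) = 144


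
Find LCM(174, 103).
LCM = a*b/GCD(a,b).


GCD(174, 103) = 1
LCM = 174*103/1 = 17922/1 = 17922

LCM = 17922


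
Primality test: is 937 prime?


Check divisors up to sqrt(937) = 30.6105
No divisors found.
937 is prime.

Yes, 937 is prime


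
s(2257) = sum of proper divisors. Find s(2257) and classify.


Proper divisors: 1, 37, 61
Sum = 1 + 37 + 61 = 99
99 < 2257 → deficient

s(2257) = 99 (deficient)


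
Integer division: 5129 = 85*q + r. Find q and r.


5129 = 85 * 60 + 29
Check: 5100 + 29 = 5129

q = 60, r = 29


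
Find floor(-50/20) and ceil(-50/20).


-50/20 = -2.5000
floor = -3
ceil = -2

floor = -3, ceil = -2


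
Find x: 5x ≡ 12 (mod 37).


GCD(5, 37) = 1, unique solution
a^(-1) mod 37 = 15
x = 15 * 12 mod 37 = 32

x ≡ 32 (mod 37)


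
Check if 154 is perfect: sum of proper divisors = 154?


Proper divisors of 154: 1, 2, 7, 11, 14, 22, 77
Sum = 1 + 2 + 7 + 11 + 14 + 22 + 77 = 134

No, 154 is not perfect (134 ≠ 154)


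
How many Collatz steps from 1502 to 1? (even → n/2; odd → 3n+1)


1502 → 751 → 2254 → 1127 → 3382 → 1691 → 5074 → 2537 → 7612 → 3806 → 1903 → 5710 → 2855 → 8566 → 4283 → 12850 → 6425 → 19276 → 9638 → 4819 → 14458 → 7229 → 21688 → 10844 → 5422 → 2711 → 8134 → 4067 → 12202 → 6101 → 18304 → 9152 → 4576 → 2288 → 1144 → 572 → 286 → 143 → 430 → 215 → 646 → 323 → 970 → 485 → 1456 → 728 → 364 → 182 → 91 → 274 → 137 → 412 → 206 → 103 → 310 → 155 → 466 → 233 → 700 → 350 → 175 → 526 → 263 → 790 → 395 → 1186 → 593 → 1780 → 890 → 445 → 1336 → 668 → 334 → 167 → 502 → 251 → 754 → 377 → 1132 → 566 → 283 → 850 → 425 → 1276 → 638 → 319 → 958 → 479 → 1438 → 719 → 2158 → 1079 → 3238 → 1619 → 4858 → 2429 → 7288 → 3644 → 1822 → 911 → 2734 → 1367 → 4102 → 2051 → 6154 → 3077 → 9232 → 4616 → 2308 → 1154 → 577 → 1732 → 866 → 433 → 1300 → 650 → 325 → 976 → 488 → 244 → 122 → 61 → 184 → 92 → 46 → 23 → 70 → 35 → 106 → 53 → 160 → 80 → 40 → 20 → 10 → 5 → 16 → 8 → 4 → 2 → 1
Total steps = 140

140 steps


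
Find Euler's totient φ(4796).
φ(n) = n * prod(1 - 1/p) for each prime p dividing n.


4796 = 2^2 × 11 × 109
Prime factors: 2, 11, 109
φ(4796) = 4796 × (1-1/2) × (1-1/11) × (1-1/109)
= 4796 × 1/2 × 10/11 × 108/109 = 2160

φ(4796) = 2160


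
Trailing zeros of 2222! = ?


floor(2222/5) = 444
floor(2222/25) = 88
floor(2222/125) = 17
floor(2222/625) = 3
Total = 552

552 trailing zeros


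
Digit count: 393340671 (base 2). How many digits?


393340671 in base 2 = 10111011100011110011011111111
Number of digits = 29

29 digits (base 2)


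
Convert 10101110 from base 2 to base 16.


10101110 (base 2) = 174 (decimal)
174 (decimal) = AE (base 16)


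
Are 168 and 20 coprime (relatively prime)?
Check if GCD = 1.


Euclidean algorithm:
168 = 8 * 20 + 8
20 = 2 * 8 + 4
8 = 2 * 4 + 0
GCD(168, 20) = 4

No, not coprime (GCD = 4)


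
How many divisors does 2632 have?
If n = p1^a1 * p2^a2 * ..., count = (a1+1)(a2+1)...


2632 = 2^3 × 7^1 × 47^1
d(2632) = (3+1) × (1+1) × (1+1) = 16

16 divisors


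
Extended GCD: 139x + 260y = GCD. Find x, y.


Tabular extended Euclidean (each row: r = 139*s + 260*t):
r=139, s=1, t=0
r=260, s=0, t=1
q=0: r=139, s=1, t=0   [139*(1) + 260*(0) = 139]
q=1: r=121, s=-1, t=1   [139*(-1) + 260*(1) = 121]
q=1: r=18, s=2, t=-1   [139*(2) + 260*(-1) = 18]
q=6: r=13, s=-13, t=7   [139*(-13) + 260*(7) = 13]
q=1: r=5, s=15, t=-8   [139*(15) + 260*(-8) = 5]
q=2: r=3, s=-43, t=23   [139*(-43) + 260*(23) = 3]
q=1: r=2, s=58, t=-31   [139*(58) + 260*(-31) = 2]
q=1: r=1, s=-101, t=54   [139*(-101) + 260*(54) = 1]
q=2: r=0, s=260, t=-139   [139*(260) + 260*(-139) = 0]
GCD = 1; from the row with r=1: x=-101, y=54
Check: 139*(-101) + 260*(54) = -14039 + 14040 = 1

GCD = 1, x = -101, y = 54


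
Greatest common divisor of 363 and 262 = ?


363 = 1 * 262 + 101
262 = 2 * 101 + 60
101 = 1 * 60 + 41
60 = 1 * 41 + 19
41 = 2 * 19 + 3
19 = 6 * 3 + 1
3 = 3 * 1 + 0
GCD = 1


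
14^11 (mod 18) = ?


14^1 mod 18 = 14
14^2 mod 18 = 16
14^3 mod 18 = 8
14^4 mod 18 = 4
14^5 mod 18 = 2
14^6 mod 18 = 10
14^7 mod 18 = 14
14^8 mod 18 = 16
14^9 mod 18 = 8
14^10 mod 18 = 4
14^11 mod 18 = 2


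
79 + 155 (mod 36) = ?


79 + 155 = 234
234 mod 36 = 18


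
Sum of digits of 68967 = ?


6 + 8 + 9 + 6 + 7 = 36


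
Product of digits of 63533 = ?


6 × 3 × 5 × 3 × 3 = 810


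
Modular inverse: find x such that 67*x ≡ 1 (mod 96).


Use the extended Euclidean algorithm on (96, 67); each row r = 96*s + 67*t:
r=96, s=1, t=0
r=67, s=0, t=1
q=1: r=29, s=1, t=-1   [96*(1) + 67*(-1) = 29]
q=2: r=9, s=-2, t=3   [96*(-2) + 67*(3) = 9]
q=3: r=2, s=7, t=-10   [96*(7) + 67*(-10) = 2]
q=4: r=1, s=-30, t=43   [96*(-30) + 67*(43) = 1]
q=2: r=0, s=67, t=-96   [96*(67) + 67*(-96) = 0]
GCD = 1 with t = 43, so 67*(43) ≡ 1 (mod 96)
Inverse = 43 mod 96 = 43
Check: 67 * 43 = 2881 ≡ 1 (mod 96)

67^(-1) ≡ 43 (mod 96)


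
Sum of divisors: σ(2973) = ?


Divisors of 2973: 1, 3, 991, 2973
Sum = 1 + 3 + 991 + 2973 = 3968

σ(2973) = 3968


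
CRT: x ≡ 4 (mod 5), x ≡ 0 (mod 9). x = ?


M = 5*9 = 45
M1 = M/5 = 9, M2 = M/9 = 5
M1^(-1) mod 5 = 4, M2^(-1) mod 9 = 2
x = 4*9*4 + 0*5*2 = 144
144 mod 45 = 9
Check: 9 mod 5 = 4 ✓, 9 mod 9 = 0 ✓

x ≡ 9 (mod 45)


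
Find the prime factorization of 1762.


1762 / 2 = 881
881 / 881 = 1
1762 = 2 × 881


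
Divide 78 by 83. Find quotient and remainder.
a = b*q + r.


78 = 83 * 0 + 78
Check: 0 + 78 = 78

q = 0, r = 78


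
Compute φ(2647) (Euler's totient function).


2647 = 2647
Prime factors: 2647
φ(2647) = 2647 × (1-1/2647)
= 2647 × 2646/2647 = 2646

φ(2647) = 2646


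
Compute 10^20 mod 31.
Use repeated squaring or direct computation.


10^1 mod 31 = 10
10^2 mod 31 = 7
10^3 mod 31 = 8
10^4 mod 31 = 18
10^5 mod 31 = 25
10^6 mod 31 = 2
10^7 mod 31 = 20
10^8 mod 31 = 14
10^9 mod 31 = 16
10^10 mod 31 = 5
10^11 mod 31 = 19
10^12 mod 31 = 4
10^13 mod 31 = 9
10^14 mod 31 = 28
10^15 mod 31 = 1
10^16 mod 31 = 10
10^17 mod 31 = 7
10^18 mod 31 = 8
10^19 mod 31 = 18
10^20 mod 31 = 25


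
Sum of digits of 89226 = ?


8 + 9 + 2 + 2 + 6 = 27


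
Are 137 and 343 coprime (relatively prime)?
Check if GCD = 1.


Euclidean algorithm:
343 = 2 * 137 + 69
137 = 1 * 69 + 68
69 = 1 * 68 + 1
68 = 68 * 1 + 0
GCD(137, 343) = 1

Yes, coprime (GCD = 1)


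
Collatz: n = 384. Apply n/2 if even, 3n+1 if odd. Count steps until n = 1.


384 → 192 → 96 → 48 → 24 → 12 → 6 → 3 → 10 → 5 → 16 → 8 → 4 → 2 → 1
Total steps = 14

14 steps


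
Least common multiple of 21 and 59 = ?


GCD(21, 59) = 1
LCM = 21*59/1 = 1239/1 = 1239

LCM = 1239


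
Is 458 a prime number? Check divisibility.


458 / 2 = 229 (exact division)
458 is NOT prime.

No, 458 is not prime


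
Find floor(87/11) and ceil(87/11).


87/11 = 7.9091
floor = 7
ceil = 8

floor = 7, ceil = 8


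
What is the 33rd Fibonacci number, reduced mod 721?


F(k) mod 721 for k=1..33:
1, 1, 2, 3, 5, 8, 13, 21, 34, 55, 89, 144, 233, 377, 610, 266, 155, 421, 576, 276, 131, 407, 538, 224, 41, 265, 306, 571, 156, 6, 162, 168, 330
F(33) mod 721 = 330


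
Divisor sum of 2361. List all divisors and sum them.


Divisors of 2361: 1, 3, 787, 2361
Sum = 1 + 3 + 787 + 2361 = 3152

σ(2361) = 3152


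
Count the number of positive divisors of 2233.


2233 = 7^1 × 11^1 × 29^1
d(2233) = (1+1) × (1+1) × (1+1) = 8

8 divisors


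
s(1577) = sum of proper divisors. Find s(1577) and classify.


Proper divisors: 1, 19, 83
Sum = 1 + 19 + 83 = 103
103 < 1577 → deficient

s(1577) = 103 (deficient)


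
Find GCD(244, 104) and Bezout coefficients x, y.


Tabular extended Euclidean (each row: r = 244*s + 104*t):
r=244, s=1, t=0
r=104, s=0, t=1
q=2: r=36, s=1, t=-2   [244*(1) + 104*(-2) = 36]
q=2: r=32, s=-2, t=5   [244*(-2) + 104*(5) = 32]
q=1: r=4, s=3, t=-7   [244*(3) + 104*(-7) = 4]
q=8: r=0, s=-26, t=61   [244*(-26) + 104*(61) = 0]
GCD = 4; from the row with r=4: x=3, y=-7
Check: 244*(3) + 104*(-7) = 732 - 728 = 4

GCD = 4, x = 3, y = -7


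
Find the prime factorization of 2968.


2968 / 2 = 1484
1484 / 2 = 742
742 / 2 = 371
371 / 7 = 53
53 / 53 = 1
2968 = 2^3 × 7 × 53


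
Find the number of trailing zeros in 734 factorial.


floor(734/5) = 146
floor(734/25) = 29
floor(734/125) = 5
floor(734/625) = 1
Total = 181

181 trailing zeros


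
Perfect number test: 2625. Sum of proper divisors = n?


Proper divisors of 2625: 1, 3, 5, 7, 15, 21, 25, 35, 75, 105, 125, 175, 375, 525, 875
Sum = 1 + 3 + 5 + 7 + 15 + 21 + 25 + 35 + 75 + 105 + 125 + 175 + 375 + 525 + 875 = 2367

No, 2625 is not perfect (2367 ≠ 2625)


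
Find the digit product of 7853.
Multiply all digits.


7 × 8 × 5 × 3 = 840


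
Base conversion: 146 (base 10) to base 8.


146 (base 10) = 146 (decimal)
146 (decimal) = 222 (base 8)


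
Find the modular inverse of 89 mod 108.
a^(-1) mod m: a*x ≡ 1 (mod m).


Use the extended Euclidean algorithm on (108, 89); each row r = 108*s + 89*t:
r=108, s=1, t=0
r=89, s=0, t=1
q=1: r=19, s=1, t=-1   [108*(1) + 89*(-1) = 19]
q=4: r=13, s=-4, t=5   [108*(-4) + 89*(5) = 13]
q=1: r=6, s=5, t=-6   [108*(5) + 89*(-6) = 6]
q=2: r=1, s=-14, t=17   [108*(-14) + 89*(17) = 1]
q=6: r=0, s=89, t=-108   [108*(89) + 89*(-108) = 0]
GCD = 1 with t = 17, so 89*(17) ≡ 1 (mod 108)
Inverse = 17 mod 108 = 17
Check: 89 * 17 = 1513 ≡ 1 (mod 108)

89^(-1) ≡ 17 (mod 108)


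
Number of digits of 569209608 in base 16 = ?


569209608 in base 16 = 21ED7308
Number of digits = 8

8 digits (base 16)


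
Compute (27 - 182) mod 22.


27 - 182 = -155
-155 mod 22 = 21


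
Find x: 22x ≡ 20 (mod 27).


GCD(22, 27) = 1, unique solution
a^(-1) mod 27 = 16
x = 16 * 20 mod 27 = 23

x ≡ 23 (mod 27)


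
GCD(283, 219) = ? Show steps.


283 = 1 * 219 + 64
219 = 3 * 64 + 27
64 = 2 * 27 + 10
27 = 2 * 10 + 7
10 = 1 * 7 + 3
7 = 2 * 3 + 1
3 = 3 * 1 + 0
GCD = 1


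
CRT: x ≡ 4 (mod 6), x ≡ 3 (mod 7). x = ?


M = 6*7 = 42
M1 = M/6 = 7, M2 = M/7 = 6
M1^(-1) mod 6 = 1, M2^(-1) mod 7 = 6
x = 4*7*1 + 3*6*6 = 136
136 mod 42 = 10
Check: 10 mod 6 = 4 ✓, 10 mod 7 = 3 ✓

x ≡ 10 (mod 42)


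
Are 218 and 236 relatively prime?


Euclidean algorithm:
236 = 1 * 218 + 18
218 = 12 * 18 + 2
18 = 9 * 2 + 0
GCD(218, 236) = 2

No, not coprime (GCD = 2)


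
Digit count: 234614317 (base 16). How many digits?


234614317 in base 16 = DFBEE2D
Number of digits = 7

7 digits (base 16)


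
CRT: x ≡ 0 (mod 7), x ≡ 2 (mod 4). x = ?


M = 7*4 = 28
M1 = M/7 = 4, M2 = M/4 = 7
M1^(-1) mod 7 = 2, M2^(-1) mod 4 = 3
x = 0*4*2 + 2*7*3 = 42
42 mod 28 = 14
Check: 14 mod 7 = 0 ✓, 14 mod 4 = 2 ✓

x ≡ 14 (mod 28)


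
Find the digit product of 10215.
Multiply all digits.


1 × 0 × 2 × 1 × 5 = 0


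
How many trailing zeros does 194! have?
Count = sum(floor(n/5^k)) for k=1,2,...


floor(194/5) = 38
floor(194/25) = 7
floor(194/125) = 1
Total = 46

46 trailing zeros


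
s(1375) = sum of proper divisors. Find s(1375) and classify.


Proper divisors: 1, 5, 11, 25, 55, 125, 275
Sum = 1 + 5 + 11 + 25 + 55 + 125 + 275 = 497
497 < 1375 → deficient

s(1375) = 497 (deficient)


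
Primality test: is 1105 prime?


1105 / 5 = 221 (exact division)
1105 is NOT prime.

No, 1105 is not prime


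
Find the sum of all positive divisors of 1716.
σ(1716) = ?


Divisors of 1716: 1, 2, 3, 4, 6, 11, 12, 13, 22, 26, 33, 39, 44, 52, 66, 78, 132, 143, 156, 286, 429, 572, 858, 1716
Sum = 1 + 2 + 3 + 4 + 6 + 11 + 12 + 13 + 22 + 26 + 33 + 39 + 44 + 52 + 66 + 78 + 132 + 143 + 156 + 286 + 429 + 572 + 858 + 1716 = 4704

σ(1716) = 4704


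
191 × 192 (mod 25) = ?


191 × 192 = 36672
36672 mod 25 = 22


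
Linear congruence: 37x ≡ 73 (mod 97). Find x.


GCD(37, 97) = 1, unique solution
a^(-1) mod 97 = 21
x = 21 * 73 mod 97 = 78

x ≡ 78 (mod 97)


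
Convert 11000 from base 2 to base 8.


11000 (base 2) = 24 (decimal)
24 (decimal) = 30 (base 8)


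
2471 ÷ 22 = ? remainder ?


2471 = 22 * 112 + 7
Check: 2464 + 7 = 2471

q = 112, r = 7


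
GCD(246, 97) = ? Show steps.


246 = 2 * 97 + 52
97 = 1 * 52 + 45
52 = 1 * 45 + 7
45 = 6 * 7 + 3
7 = 2 * 3 + 1
3 = 3 * 1 + 0
GCD = 1


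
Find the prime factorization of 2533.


2533 / 17 = 149
149 / 149 = 1
2533 = 17 × 149


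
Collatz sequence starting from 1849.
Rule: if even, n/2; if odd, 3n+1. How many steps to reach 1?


1849 → 5548 → 2774 → 1387 → 4162 → 2081 → 6244 → 3122 → 1561 → 4684 → 2342 → 1171 → 3514 → 1757 → 5272 → 2636 → 1318 → 659 → 1978 → 989 → 2968 → 1484 → 742 → 371 → 1114 → 557 → 1672 → 836 → 418 → 209 → 628 → 314 → 157 → 472 → 236 → 118 → 59 → 178 → 89 → 268 → 134 → 67 → 202 → 101 → 304 → 152 → 76 → 38 → 19 → 58 → 29 → 88 → 44 → 22 → 11 → 34 → 17 → 52 → 26 → 13 → 40 → 20 → 10 → 5 → 16 → 8 → 4 → 2 → 1
Total steps = 68

68 steps


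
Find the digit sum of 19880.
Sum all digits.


1 + 9 + 8 + 8 + 0 = 26


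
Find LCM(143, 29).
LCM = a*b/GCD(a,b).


GCD(143, 29) = 1
LCM = 143*29/1 = 4147/1 = 4147

LCM = 4147


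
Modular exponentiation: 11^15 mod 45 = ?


11^1 mod 45 = 11
11^2 mod 45 = 31
11^3 mod 45 = 26
11^4 mod 45 = 16
11^5 mod 45 = 41
11^6 mod 45 = 1
11^7 mod 45 = 11
11^8 mod 45 = 31
11^9 mod 45 = 26
11^10 mod 45 = 16
11^11 mod 45 = 41
11^12 mod 45 = 1
11^13 mod 45 = 11
11^14 mod 45 = 31
11^15 mod 45 = 26


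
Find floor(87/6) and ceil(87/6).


87/6 = 14.5000
floor = 14
ceil = 15

floor = 14, ceil = 15


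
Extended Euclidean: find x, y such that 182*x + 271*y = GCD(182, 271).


Tabular extended Euclidean (each row: r = 182*s + 271*t):
r=182, s=1, t=0
r=271, s=0, t=1
q=0: r=182, s=1, t=0   [182*(1) + 271*(0) = 182]
q=1: r=89, s=-1, t=1   [182*(-1) + 271*(1) = 89]
q=2: r=4, s=3, t=-2   [182*(3) + 271*(-2) = 4]
q=22: r=1, s=-67, t=45   [182*(-67) + 271*(45) = 1]
q=4: r=0, s=271, t=-182   [182*(271) + 271*(-182) = 0]
GCD = 1; from the row with r=1: x=-67, y=45
Check: 182*(-67) + 271*(45) = -12194 + 12195 = 1

GCD = 1, x = -67, y = 45


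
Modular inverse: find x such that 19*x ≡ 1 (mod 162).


Use the extended Euclidean algorithm on (162, 19); each row r = 162*s + 19*t:
r=162, s=1, t=0
r=19, s=0, t=1
q=8: r=10, s=1, t=-8   [162*(1) + 19*(-8) = 10]
q=1: r=9, s=-1, t=9   [162*(-1) + 19*(9) = 9]
q=1: r=1, s=2, t=-17   [162*(2) + 19*(-17) = 1]
q=9: r=0, s=-19, t=162   [162*(-19) + 19*(162) = 0]
GCD = 1 with t = -17, so 19*(-17) ≡ 1 (mod 162)
Inverse = -17 mod 162 = 145
Check: 19 * 145 = 2755 ≡ 1 (mod 162)

19^(-1) ≡ 145 (mod 162)


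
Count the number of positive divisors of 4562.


4562 = 2^1 × 2281^1
d(4562) = (1+1) × (1+1) = 4

4 divisors


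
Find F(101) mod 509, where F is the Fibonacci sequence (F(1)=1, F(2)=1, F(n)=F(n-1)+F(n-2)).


F(k) mod 509 for k=1..101:
1, 1, 2, 3, 5, 8, 13, 21, 34, 55, 89, 144, 233, 377, 101, 478, 70, 39, 109, 148, 257, 405, 153, 49, 202, 251, 453, 195, 139, 334, 473, 298, 262, 51, 313, 364, 168, 23, 191, 214, 405, 110, 6, 116, 122, 238, 360, 89, 449, 29, 478, 507, 476, 474, 441, 406, 338, 235, 64, 299, 363, 153, 7, 160, 167, 327, 494, 312, 297, 100, 397, 497, 385, 373, 249, 113, 362, 475, 328, 294, 113, 407, 11, 418, 429, 338, 258, 87, 345, 432, 268, 191, 459, 141, 91, 232, 323, 46, 369, 415, 275
F(101) mod 509 = 275


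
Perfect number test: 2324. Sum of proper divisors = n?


Proper divisors of 2324: 1, 2, 4, 7, 14, 28, 83, 166, 332, 581, 1162
Sum = 1 + 2 + 4 + 7 + 14 + 28 + 83 + 166 + 332 + 581 + 1162 = 2380

No, 2324 is not perfect (2380 ≠ 2324)


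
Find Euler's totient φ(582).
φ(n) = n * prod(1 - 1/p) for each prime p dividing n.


582 = 2 × 3 × 97
Prime factors: 2, 3, 97
φ(582) = 582 × (1-1/2) × (1-1/3) × (1-1/97)
= 582 × 1/2 × 2/3 × 96/97 = 192

φ(582) = 192


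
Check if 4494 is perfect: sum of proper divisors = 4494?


Proper divisors of 4494: 1, 2, 3, 6, 7, 14, 21, 42, 107, 214, 321, 642, 749, 1498, 2247
Sum = 1 + 2 + 3 + 6 + 7 + 14 + 21 + 42 + 107 + 214 + 321 + 642 + 749 + 1498 + 2247 = 5874

No, 4494 is not perfect (5874 ≠ 4494)


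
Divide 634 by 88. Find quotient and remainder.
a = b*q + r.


634 = 88 * 7 + 18
Check: 616 + 18 = 634

q = 7, r = 18


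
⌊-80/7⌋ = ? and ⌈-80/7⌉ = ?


-80/7 = -11.4286
floor = -12
ceil = -11

floor = -12, ceil = -11


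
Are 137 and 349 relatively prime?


Euclidean algorithm:
349 = 2 * 137 + 75
137 = 1 * 75 + 62
75 = 1 * 62 + 13
62 = 4 * 13 + 10
13 = 1 * 10 + 3
10 = 3 * 3 + 1
3 = 3 * 1 + 0
GCD(137, 349) = 1

Yes, coprime (GCD = 1)


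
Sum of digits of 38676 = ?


3 + 8 + 6 + 7 + 6 = 30


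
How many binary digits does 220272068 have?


220272068 in base 2 = 1101001000010001010111000100
Number of digits = 28

28 digits (base 2)


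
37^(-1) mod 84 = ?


Use the extended Euclidean algorithm on (84, 37); each row r = 84*s + 37*t:
r=84, s=1, t=0
r=37, s=0, t=1
q=2: r=10, s=1, t=-2   [84*(1) + 37*(-2) = 10]
q=3: r=7, s=-3, t=7   [84*(-3) + 37*(7) = 7]
q=1: r=3, s=4, t=-9   [84*(4) + 37*(-9) = 3]
q=2: r=1, s=-11, t=25   [84*(-11) + 37*(25) = 1]
q=3: r=0, s=37, t=-84   [84*(37) + 37*(-84) = 0]
GCD = 1 with t = 25, so 37*(25) ≡ 1 (mod 84)
Inverse = 25 mod 84 = 25
Check: 37 * 25 = 925 ≡ 1 (mod 84)

37^(-1) ≡ 25 (mod 84)


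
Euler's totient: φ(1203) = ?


1203 = 3 × 401
Prime factors: 3, 401
φ(1203) = 1203 × (1-1/3) × (1-1/401)
= 1203 × 2/3 × 400/401 = 800

φ(1203) = 800


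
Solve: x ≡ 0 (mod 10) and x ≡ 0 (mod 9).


M = 10*9 = 90
M1 = M/10 = 9, M2 = M/9 = 10
M1^(-1) mod 10 = 9, M2^(-1) mod 9 = 1
x = 0*9*9 + 0*10*1 = 0
0 mod 90 = 0
Check: 0 mod 10 = 0 ✓, 0 mod 9 = 0 ✓

x ≡ 0 (mod 90)


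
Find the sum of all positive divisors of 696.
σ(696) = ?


Divisors of 696: 1, 2, 3, 4, 6, 8, 12, 24, 29, 58, 87, 116, 174, 232, 348, 696
Sum = 1 + 2 + 3 + 4 + 6 + 8 + 12 + 24 + 29 + 58 + 87 + 116 + 174 + 232 + 348 + 696 = 1800

σ(696) = 1800


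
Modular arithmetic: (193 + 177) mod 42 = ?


193 + 177 = 370
370 mod 42 = 34


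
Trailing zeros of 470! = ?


floor(470/5) = 94
floor(470/25) = 18
floor(470/125) = 3
Total = 115

115 trailing zeros


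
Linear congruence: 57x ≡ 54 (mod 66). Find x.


GCD(57, 66) = 3 divides 54
Divide: 19x ≡ 18 (mod 22)
x ≡ 16 (mod 22)


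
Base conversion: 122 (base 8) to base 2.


122 (base 8) = 82 (decimal)
82 (decimal) = 1010010 (base 2)


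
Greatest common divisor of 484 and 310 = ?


484 = 1 * 310 + 174
310 = 1 * 174 + 136
174 = 1 * 136 + 38
136 = 3 * 38 + 22
38 = 1 * 22 + 16
22 = 1 * 16 + 6
16 = 2 * 6 + 4
6 = 1 * 4 + 2
4 = 2 * 2 + 0
GCD = 2


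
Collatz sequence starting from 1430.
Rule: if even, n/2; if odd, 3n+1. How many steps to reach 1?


1430 → 715 → 2146 → 1073 → 3220 → 1610 → 805 → 2416 → 1208 → 604 → 302 → 151 → 454 → 227 → 682 → 341 → 1024 → 512 → 256 → 128 → 64 → 32 → 16 → 8 → 4 → 2 → 1
Total steps = 26

26 steps


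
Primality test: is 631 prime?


Check divisors up to sqrt(631) = 25.1197
No divisors found.
631 is prime.

Yes, 631 is prime


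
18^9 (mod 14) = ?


18^1 mod 14 = 4
18^2 mod 14 = 2
18^3 mod 14 = 8
18^4 mod 14 = 4
18^5 mod 14 = 2
18^6 mod 14 = 8
18^7 mod 14 = 4
18^8 mod 14 = 2
18^9 mod 14 = 8


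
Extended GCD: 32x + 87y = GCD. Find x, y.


Tabular extended Euclidean (each row: r = 32*s + 87*t):
r=32, s=1, t=0
r=87, s=0, t=1
q=0: r=32, s=1, t=0   [32*(1) + 87*(0) = 32]
q=2: r=23, s=-2, t=1   [32*(-2) + 87*(1) = 23]
q=1: r=9, s=3, t=-1   [32*(3) + 87*(-1) = 9]
q=2: r=5, s=-8, t=3   [32*(-8) + 87*(3) = 5]
q=1: r=4, s=11, t=-4   [32*(11) + 87*(-4) = 4]
q=1: r=1, s=-19, t=7   [32*(-19) + 87*(7) = 1]
q=4: r=0, s=87, t=-32   [32*(87) + 87*(-32) = 0]
GCD = 1; from the row with r=1: x=-19, y=7
Check: 32*(-19) + 87*(7) = -608 + 609 = 1

GCD = 1, x = -19, y = 7


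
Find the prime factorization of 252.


252 / 2 = 126
126 / 2 = 63
63 / 3 = 21
21 / 3 = 7
7 / 7 = 1
252 = 2^2 × 3^2 × 7


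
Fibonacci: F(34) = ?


Sequence: 1, 1, 2, 3, 5, 8, 13, 21, 34, 55, 89, 144, 233, 377, 610, 987, 1597, 2584, 4181, 6765, 10946, 17711, 28657, 46368, 75025, 121393, 196418, 317811, 514229, 832040, 1346269, 2178309, 3524578, 5702887
F(34) = 5702887


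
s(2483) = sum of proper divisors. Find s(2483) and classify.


Proper divisors: 1, 13, 191
Sum = 1 + 13 + 191 = 205
205 < 2483 → deficient

s(2483) = 205 (deficient)


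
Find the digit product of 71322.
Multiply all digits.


7 × 1 × 3 × 2 × 2 = 84


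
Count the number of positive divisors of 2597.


2597 = 7^2 × 53^1
d(2597) = (2+1) × (1+1) = 6

6 divisors


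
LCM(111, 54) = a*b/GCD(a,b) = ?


GCD(111, 54) = 3
LCM = 111*54/3 = 5994/3 = 1998

LCM = 1998


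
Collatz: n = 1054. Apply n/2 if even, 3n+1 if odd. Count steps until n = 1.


1054 → 527 → 1582 → 791 → 2374 → 1187 → 3562 → 1781 → 5344 → 2672 → 1336 → 668 → 334 → 167 → 502 → 251 → 754 → 377 → 1132 → 566 → 283 → 850 → 425 → 1276 → 638 → 319 → 958 → 479 → 1438 → 719 → 2158 → 1079 → 3238 → 1619 → 4858 → 2429 → 7288 → 3644 → 1822 → 911 → 2734 → 1367 → 4102 → 2051 → 6154 → 3077 → 9232 → 4616 → 2308 → 1154 → 577 → 1732 → 866 → 433 → 1300 → 650 → 325 → 976 → 488 → 244 → 122 → 61 → 184 → 92 → 46 → 23 → 70 → 35 → 106 → 53 → 160 → 80 → 40 → 20 → 10 → 5 → 16 → 8 → 4 → 2 → 1
Total steps = 80

80 steps


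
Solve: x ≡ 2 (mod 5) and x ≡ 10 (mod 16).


M = 5*16 = 80
M1 = M/5 = 16, M2 = M/16 = 5
M1^(-1) mod 5 = 1, M2^(-1) mod 16 = 13
x = 2*16*1 + 10*5*13 = 682
682 mod 80 = 42
Check: 42 mod 5 = 2 ✓, 42 mod 16 = 10 ✓

x ≡ 42 (mod 80)


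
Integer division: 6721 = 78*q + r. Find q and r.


6721 = 78 * 86 + 13
Check: 6708 + 13 = 6721

q = 86, r = 13


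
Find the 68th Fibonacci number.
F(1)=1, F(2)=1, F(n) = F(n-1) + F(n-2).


Sequence: 1, 1, 2, 3, 5, 8, 13, 21, 34, 55, 89, 144, 233, 377, 610, 987, 1597, 2584, 4181, 6765, 10946, 17711, 28657, 46368, 75025, 121393, 196418, 317811, 514229, 832040, 1346269, 2178309, 3524578, 5702887, 9227465, 14930352, 24157817, 39088169, 63245986, 102334155, 165580141, 267914296, 433494437, 701408733, 1134903170, 1836311903, 2971215073, 4807526976, 7778742049, 12586269025, 20365011074, 32951280099, 53316291173, 86267571272, 139583862445, 225851433717, 365435296162, 591286729879, 956722026041, 1548008755920, 2504730781961, 4052739537881, 6557470319842, 10610209857723, 17167680177565, 27777890035288, 44945570212853, 72723460248141
F(68) = 72723460248141


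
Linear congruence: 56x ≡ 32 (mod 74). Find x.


GCD(56, 74) = 2 divides 32
Divide: 28x ≡ 16 (mod 37)
x ≡ 27 (mod 37)


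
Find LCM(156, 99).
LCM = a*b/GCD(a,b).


GCD(156, 99) = 3
LCM = 156*99/3 = 15444/3 = 5148

LCM = 5148


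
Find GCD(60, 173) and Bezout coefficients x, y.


Tabular extended Euclidean (each row: r = 60*s + 173*t):
r=60, s=1, t=0
r=173, s=0, t=1
q=0: r=60, s=1, t=0   [60*(1) + 173*(0) = 60]
q=2: r=53, s=-2, t=1   [60*(-2) + 173*(1) = 53]
q=1: r=7, s=3, t=-1   [60*(3) + 173*(-1) = 7]
q=7: r=4, s=-23, t=8   [60*(-23) + 173*(8) = 4]
q=1: r=3, s=26, t=-9   [60*(26) + 173*(-9) = 3]
q=1: r=1, s=-49, t=17   [60*(-49) + 173*(17) = 1]
q=3: r=0, s=173, t=-60   [60*(173) + 173*(-60) = 0]
GCD = 1; from the row with r=1: x=-49, y=17
Check: 60*(-49) + 173*(17) = -2940 + 2941 = 1

GCD = 1, x = -49, y = 17


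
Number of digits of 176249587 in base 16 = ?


176249587 in base 16 = A815AF3
Number of digits = 7

7 digits (base 16)


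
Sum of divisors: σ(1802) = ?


Divisors of 1802: 1, 2, 17, 34, 53, 106, 901, 1802
Sum = 1 + 2 + 17 + 34 + 53 + 106 + 901 + 1802 = 2916

σ(1802) = 2916


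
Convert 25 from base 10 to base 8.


25 (base 10) = 25 (decimal)
25 (decimal) = 31 (base 8)
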